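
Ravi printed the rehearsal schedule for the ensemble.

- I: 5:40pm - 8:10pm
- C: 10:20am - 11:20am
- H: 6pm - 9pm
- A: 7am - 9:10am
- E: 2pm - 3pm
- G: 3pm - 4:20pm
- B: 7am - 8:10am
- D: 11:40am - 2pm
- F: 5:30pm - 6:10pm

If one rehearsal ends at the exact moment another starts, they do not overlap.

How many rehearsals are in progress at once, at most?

3

Walk through starts and ends in time order (an end at T is processed before a start at T):
7am start A → 1
7am start B → 2
8:10am end B → 1
9:10am end A → 0
10:20am start C → 1
11:20am end C → 0
11:40am start D → 1
2pm end D → 0
2pm start E → 1
3pm end E → 0
3pm start G → 1
4:20pm end G → 0
5:30pm start F → 1
5:40pm start I → 2
6pm start H → 3
6:10pm end F → 2
8:10pm end I → 1
9pm end H → 0
Peak is 3, at 6pm (F, H, I).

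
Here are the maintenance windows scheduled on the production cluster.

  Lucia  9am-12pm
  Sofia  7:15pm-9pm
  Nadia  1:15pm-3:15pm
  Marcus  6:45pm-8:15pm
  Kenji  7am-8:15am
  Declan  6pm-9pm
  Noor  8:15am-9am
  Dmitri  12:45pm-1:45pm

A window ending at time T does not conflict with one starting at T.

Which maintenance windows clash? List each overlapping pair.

Declan & Marcus, Declan & Sofia, Dmitri & Nadia, Marcus & Sofia

Sorted by start: Kenji, Noor, Lucia, Dmitri, Nadia, Declan, Marcus, Sofia.
Noor starts exactly when Kenji ends (back-to-back, no overlap), so Kenji has no further overlaps.
Lucia starts exactly when Noor ends (back-to-back, no overlap), so Noor has no further overlaps.
Dmitri starts after Lucia ends, so Lucia has no further overlaps.
Nadia starts before Dmitri ends → Dmitri and Nadia overlap.
Declan starts after Dmitri ends, so Dmitri has no further overlaps.
Declan starts after Nadia ends, so Nadia has no further overlaps.
Marcus starts before Declan ends → Declan and Marcus overlap.
Sofia starts before Declan ends → Declan and Sofia overlap.
Sofia starts before Marcus ends → Marcus and Sofia overlap.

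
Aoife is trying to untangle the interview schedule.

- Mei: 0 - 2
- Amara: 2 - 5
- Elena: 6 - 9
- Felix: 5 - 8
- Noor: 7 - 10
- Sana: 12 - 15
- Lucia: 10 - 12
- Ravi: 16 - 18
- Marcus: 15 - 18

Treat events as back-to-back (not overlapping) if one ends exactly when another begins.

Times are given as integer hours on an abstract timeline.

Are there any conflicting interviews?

Sorted by start: Mei, Amara, Felix, Elena, Noor, Lucia, Sana, Marcus, Ravi.
Amara starts exactly when Mei ends (back-to-back, no overlap), so Mei has no further overlaps.
Felix starts exactly when Amara ends (back-to-back, no overlap), so Amara has no further overlaps.
Elena starts before Felix ends → Felix and Elena overlap.
That's a conflict, so the schedule is not conflict-free.

Yes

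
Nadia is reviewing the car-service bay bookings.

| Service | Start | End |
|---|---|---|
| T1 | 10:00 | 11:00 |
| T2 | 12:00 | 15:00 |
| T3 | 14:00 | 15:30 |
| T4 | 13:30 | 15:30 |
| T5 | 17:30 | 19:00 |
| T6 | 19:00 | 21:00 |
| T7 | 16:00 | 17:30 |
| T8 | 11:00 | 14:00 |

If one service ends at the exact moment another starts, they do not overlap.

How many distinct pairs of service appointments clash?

5

Sorted by start: T1, T8, T2, T4, T3, T7, T5, T6.
T8 starts exactly when T1 ends (back-to-back, no overlap), so T1 has no further overlaps.
T2 starts before T8 ends → T8 and T2 overlap.
T4 starts before T8 ends → T8 and T4 overlap.
T3 starts exactly when T8 ends (back-to-back, no overlap), so T8 has no further overlaps.
T4 starts before T2 ends → T2 and T4 overlap.
T3 starts before T2 ends → T2 and T3 overlap.
T7 starts after T2 ends, so T2 has no further overlaps.
T3 starts before T4 ends → T4 and T3 overlap.
T7 starts after T4 ends, so T4 has no further overlaps.
T7 starts after T3 ends, so T3 has no further overlaps.
T5 starts exactly when T7 ends (back-to-back, no overlap), so T7 has no further overlaps.
T6 starts exactly when T5 ends (back-to-back, no overlap).
Overlapping pairs: T2 & T3, T2 & T4, T2 & T8, T3 & T4, T4 & T8 — 5 in total.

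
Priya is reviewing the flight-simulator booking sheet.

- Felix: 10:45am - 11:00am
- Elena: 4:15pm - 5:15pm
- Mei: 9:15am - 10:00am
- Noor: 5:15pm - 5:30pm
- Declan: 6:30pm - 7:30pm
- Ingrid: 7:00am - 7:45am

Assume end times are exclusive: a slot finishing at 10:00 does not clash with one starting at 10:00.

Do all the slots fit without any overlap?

Yes

Sorted by start: Ingrid, Mei, Felix, Elena, Noor, Declan.
Mei starts after Ingrid ends — done with Ingrid.
Felix starts after Mei ends — done with Mei.
Elena starts after Felix ends — done with Felix.
Noor starts exactly when Elena ends (back-to-back, no overlap) — done with Elena.
Declan starts after Noor ends.
Every pair is clear; the schedule has no overlaps.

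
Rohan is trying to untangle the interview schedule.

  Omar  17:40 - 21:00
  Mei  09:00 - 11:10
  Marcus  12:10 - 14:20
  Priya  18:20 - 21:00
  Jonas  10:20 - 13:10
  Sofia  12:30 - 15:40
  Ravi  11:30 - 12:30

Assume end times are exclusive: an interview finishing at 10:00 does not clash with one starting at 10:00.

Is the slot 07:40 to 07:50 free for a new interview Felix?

Yes — the slot is free

Mei: starts 09:00 at or after Felix ends 07:50 → clear.
Jonas: starts 10:20 at or after Felix ends 07:50 → clear.
Ravi: starts 11:30 at or after Felix ends 07:50 → clear.
Marcus: starts 12:10 at or after Felix ends 07:50 → clear.
Sofia: starts 12:30 at or after Felix ends 07:50 → clear.
Omar: starts 17:40 at or after Felix ends 07:50 → clear.
Priya: starts 18:20 at or after Felix ends 07:50 → clear.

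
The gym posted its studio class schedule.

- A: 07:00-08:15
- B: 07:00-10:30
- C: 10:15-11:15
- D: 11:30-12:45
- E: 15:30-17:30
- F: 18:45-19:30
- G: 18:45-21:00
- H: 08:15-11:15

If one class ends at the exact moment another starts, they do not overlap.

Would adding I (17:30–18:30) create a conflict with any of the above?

A: ends 08:15 at or before I starts 17:30 → clear.
B: ends 10:30 at or before I starts 17:30 → clear.
H: ends 11:15 at or before I starts 17:30 → clear.
C: ends 11:15 at or before I starts 17:30 → clear.
D: ends 12:45 at or before I starts 17:30 → clear.
E: ends 17:30 at or before I starts 17:30 → clear.
F: starts 18:45 at or after I ends 18:30 → clear.
G: starts 18:45 at or after I ends 18:30 → clear.

No — it doesn't clash with anything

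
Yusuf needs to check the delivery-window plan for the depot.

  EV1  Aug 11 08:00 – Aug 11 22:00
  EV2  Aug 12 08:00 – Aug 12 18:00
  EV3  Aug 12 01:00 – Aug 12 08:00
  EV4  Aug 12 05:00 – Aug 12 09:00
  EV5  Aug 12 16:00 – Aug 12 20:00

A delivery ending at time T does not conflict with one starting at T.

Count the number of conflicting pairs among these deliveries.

3

Sorted by start: EV1, EV3, EV4, EV2, EV5.
EV3 starts after EV1 ends — done with EV1.
EV4 starts before EV3 ends → EV3 and EV4 overlap.
EV2 starts exactly when EV3 ends (back-to-back, no overlap) — done with EV3.
EV2 starts before EV4 ends → EV4 and EV2 overlap.
EV5 starts after EV4 ends.
EV5 starts before EV2 ends → EV2 and EV5 overlap.
Overlapping pairs: EV2 & EV4, EV2 & EV5, EV3 & EV4 — 3 in total.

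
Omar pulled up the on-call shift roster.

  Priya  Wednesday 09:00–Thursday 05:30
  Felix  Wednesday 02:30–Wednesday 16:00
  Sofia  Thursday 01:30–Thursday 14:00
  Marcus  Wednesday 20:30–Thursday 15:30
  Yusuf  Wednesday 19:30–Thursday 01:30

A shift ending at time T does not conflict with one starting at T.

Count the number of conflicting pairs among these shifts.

6

Sorted by start: Felix, Priya, Yusuf, Marcus, Sofia.
Priya starts before Felix ends → Felix and Priya overlap.
Yusuf starts after Felix ends; Felix is clear from here.
Yusuf starts before Priya ends → Priya and Yusuf overlap.
Marcus starts before Priya ends → Priya and Marcus overlap.
Sofia starts before Priya ends → Priya and Sofia overlap.
Marcus starts before Yusuf ends → Yusuf and Marcus overlap.
Sofia starts exactly when Yusuf ends (back-to-back, no overlap).
Sofia starts before Marcus ends → Marcus and Sofia overlap.
Overlapping pairs: Felix & Priya, Marcus & Priya, Marcus & Sofia, Marcus & Yusuf, Priya & Sofia, Priya & Yusuf — 6 in total.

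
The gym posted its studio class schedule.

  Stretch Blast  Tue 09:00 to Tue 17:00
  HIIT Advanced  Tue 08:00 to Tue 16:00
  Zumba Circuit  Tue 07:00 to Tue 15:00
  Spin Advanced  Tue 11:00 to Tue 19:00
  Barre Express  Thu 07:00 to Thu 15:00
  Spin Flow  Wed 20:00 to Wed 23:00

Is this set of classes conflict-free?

Check each pair: they overlap iff neither finishes before the other starts.
Sorted by start: Zumba Circuit, HIIT Advanced, Stretch Blast, Spin Advanced, Spin Flow, Barre Express.
HIIT Advanced starts before Zumba Circuit ends → Zumba Circuit and HIIT Advanced overlap.
That's a conflict, so the schedule is not conflict-free.

No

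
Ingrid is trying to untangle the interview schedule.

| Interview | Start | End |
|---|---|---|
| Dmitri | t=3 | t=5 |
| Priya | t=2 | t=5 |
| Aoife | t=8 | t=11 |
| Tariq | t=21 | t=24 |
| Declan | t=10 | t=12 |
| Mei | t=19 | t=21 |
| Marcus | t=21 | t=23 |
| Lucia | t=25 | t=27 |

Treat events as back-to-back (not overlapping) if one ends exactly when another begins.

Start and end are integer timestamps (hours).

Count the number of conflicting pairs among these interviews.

Check each pair: they overlap iff neither finishes before the other starts.
Sorted by start: Priya, Dmitri, Aoife, Declan, Mei, Tariq, Marcus, Lucia.
Dmitri starts before Priya ends → Priya and Dmitri overlap.
Aoife starts after Priya ends; Priya is clear from here.
Aoife starts after Dmitri ends; Dmitri is clear from here.
Declan starts before Aoife ends → Aoife and Declan overlap.
Mei starts after Aoife ends; Aoife is clear from here.
Mei starts after Declan ends; Declan is clear from here.
Tariq starts exactly when Mei ends (back-to-back, no overlap); Mei is clear from here.
Marcus starts before Tariq ends → Tariq and Marcus overlap.
Lucia starts after Tariq ends.
Lucia starts after Marcus ends.
Overlapping pairs: Aoife & Declan, Dmitri & Priya, Marcus & Tariq — 3 in total.

3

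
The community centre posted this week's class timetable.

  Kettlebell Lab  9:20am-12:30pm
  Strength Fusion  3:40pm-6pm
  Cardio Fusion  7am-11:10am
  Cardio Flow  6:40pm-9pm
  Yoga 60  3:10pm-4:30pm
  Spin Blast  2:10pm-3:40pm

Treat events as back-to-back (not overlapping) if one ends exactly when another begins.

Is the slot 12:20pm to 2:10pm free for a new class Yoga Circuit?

No — it overlaps Kettlebell Lab

Cardio Fusion: ends 11:10am at or before Yoga Circuit starts 12:20pm → clear.
Kettlebell Lab: starts 9:20am before Yoga Circuit ends 2:10pm, and ends 12:30pm after Yoga Circuit starts 12:20pm → overlap.
Spin Blast: starts 2:10pm at or after Yoga Circuit ends 2:10pm → clear.
Yoga 60: starts 3:10pm at or after Yoga Circuit ends 2:10pm → clear.
Strength Fusion: starts 3:40pm at or after Yoga Circuit ends 2:10pm → clear.
Cardio Flow: starts 6:40pm at or after Yoga Circuit ends 2:10pm → clear.
Yoga Circuit overlaps Kettlebell Lab.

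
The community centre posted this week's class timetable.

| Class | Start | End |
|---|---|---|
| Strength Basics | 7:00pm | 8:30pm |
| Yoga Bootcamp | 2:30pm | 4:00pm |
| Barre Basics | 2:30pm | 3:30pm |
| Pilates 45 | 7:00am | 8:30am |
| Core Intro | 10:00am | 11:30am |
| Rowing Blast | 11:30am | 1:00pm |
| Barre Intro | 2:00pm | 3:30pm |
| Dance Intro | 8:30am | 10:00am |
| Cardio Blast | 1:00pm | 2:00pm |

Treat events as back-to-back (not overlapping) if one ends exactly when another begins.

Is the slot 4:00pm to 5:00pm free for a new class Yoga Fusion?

Pilates 45: ends 8:30am at or before Yoga Fusion starts 4:00pm → clear.
Dance Intro: ends 10:00am at or before Yoga Fusion starts 4:00pm → clear.
Core Intro: ends 11:30am at or before Yoga Fusion starts 4:00pm → clear.
Rowing Blast: ends 1:00pm at or before Yoga Fusion starts 4:00pm → clear.
Cardio Blast: ends 2:00pm at or before Yoga Fusion starts 4:00pm → clear.
Barre Intro: ends 3:30pm at or before Yoga Fusion starts 4:00pm → clear.
Barre Basics: ends 3:30pm at or before Yoga Fusion starts 4:00pm → clear.
Yoga Bootcamp: ends 4:00pm at or before Yoga Fusion starts 4:00pm → clear.
Strength Basics: starts 7:00pm at or after Yoga Fusion ends 5:00pm → clear.

Yes — the slot is free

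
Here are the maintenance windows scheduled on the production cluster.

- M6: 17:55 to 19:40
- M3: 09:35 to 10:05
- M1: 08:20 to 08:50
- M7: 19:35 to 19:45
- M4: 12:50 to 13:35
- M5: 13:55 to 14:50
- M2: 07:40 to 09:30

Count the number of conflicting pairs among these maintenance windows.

2

Sorted by start: M2, M1, M3, M4, M5, M6, M7.
M1 starts before M2 ends → M2 and M1 overlap.
M3 starts after M2 ends, so M2 has no further overlaps.
M3 starts after M1 ends, so M1 has no further overlaps.
M4 starts after M3 ends, so M3 has no further overlaps.
M5 starts after M4 ends, so M4 has no further overlaps.
M6 starts after M5 ends, so M5 has no further overlaps.
M7 starts before M6 ends → M6 and M7 overlap.
Overlapping pairs: M1 & M2, M6 & M7 — 2 in total.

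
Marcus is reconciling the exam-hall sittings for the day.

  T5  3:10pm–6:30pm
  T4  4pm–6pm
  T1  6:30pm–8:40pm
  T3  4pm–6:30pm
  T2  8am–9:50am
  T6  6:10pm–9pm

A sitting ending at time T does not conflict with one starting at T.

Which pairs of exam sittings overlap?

Two intervals overlap when each starts before the other ends.
Sorted by start: T2, T5, T3, T4, T6, T1.
T5 starts after T2 ends, so nothing later overlaps T2 either.
T3 starts before T5 ends → T5 and T3 overlap.
T4 starts before T5 ends → T5 and T4 overlap.
T6 starts before T5 ends → T5 and T6 overlap.
T1 starts exactly when T5 ends (back-to-back, no overlap).
T4 starts before T3 ends → T3 and T4 overlap.
T6 starts before T3 ends → T3 and T6 overlap.
T1 starts exactly when T3 ends (back-to-back, no overlap).
T6 starts after T4 ends, so nothing later overlaps T4 either.
T1 starts before T6 ends → T6 and T1 overlap.

T1 & T6, T3 & T4, T3 & T5, T3 & T6, T4 & T5, T5 & T6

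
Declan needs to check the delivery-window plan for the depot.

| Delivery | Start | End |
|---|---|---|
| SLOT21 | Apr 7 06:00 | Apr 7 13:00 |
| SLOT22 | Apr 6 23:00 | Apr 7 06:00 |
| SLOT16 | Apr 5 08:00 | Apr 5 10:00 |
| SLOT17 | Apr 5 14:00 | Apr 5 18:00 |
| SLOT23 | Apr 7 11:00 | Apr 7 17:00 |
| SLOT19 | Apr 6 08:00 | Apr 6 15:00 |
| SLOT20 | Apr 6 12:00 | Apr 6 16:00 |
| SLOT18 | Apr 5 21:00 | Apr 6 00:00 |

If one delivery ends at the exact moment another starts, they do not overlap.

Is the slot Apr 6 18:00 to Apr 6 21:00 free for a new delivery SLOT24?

Yes — the slot is free

SLOT16: ends Apr 5 10:00 at or before SLOT24 starts Apr 6 18:00 → clear.
SLOT17: ends Apr 5 18:00 at or before SLOT24 starts Apr 6 18:00 → clear.
SLOT18: ends Apr 6 00:00 at or before SLOT24 starts Apr 6 18:00 → clear.
SLOT19: ends Apr 6 15:00 at or before SLOT24 starts Apr 6 18:00 → clear.
SLOT20: ends Apr 6 16:00 at or before SLOT24 starts Apr 6 18:00 → clear.
SLOT22: starts Apr 6 23:00 at or after SLOT24 ends Apr 6 21:00 → clear.
SLOT21: starts Apr 7 06:00 at or after SLOT24 ends Apr 6 21:00 → clear.
SLOT23: starts Apr 7 11:00 at or after SLOT24 ends Apr 6 21:00 → clear.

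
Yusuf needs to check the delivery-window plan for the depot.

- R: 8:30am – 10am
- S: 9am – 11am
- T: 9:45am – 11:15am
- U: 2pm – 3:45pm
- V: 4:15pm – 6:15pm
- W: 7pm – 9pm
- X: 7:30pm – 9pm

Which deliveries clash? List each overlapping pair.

R & S, R & T, S & T, W & X

Sorted by start: R, S, T, U, V, W, X.
S starts before R ends → R and S overlap.
T starts before R ends → R and T overlap.
U starts after R ends, so nothing later overlaps R either.
T starts before S ends → S and T overlap.
U starts after S ends, so nothing later overlaps S either.
U starts after T ends, so nothing later overlaps T either.
V starts after U ends, so nothing later overlaps U either.
W starts after V ends, so nothing later overlaps V either.
X starts before W ends → W and X overlap.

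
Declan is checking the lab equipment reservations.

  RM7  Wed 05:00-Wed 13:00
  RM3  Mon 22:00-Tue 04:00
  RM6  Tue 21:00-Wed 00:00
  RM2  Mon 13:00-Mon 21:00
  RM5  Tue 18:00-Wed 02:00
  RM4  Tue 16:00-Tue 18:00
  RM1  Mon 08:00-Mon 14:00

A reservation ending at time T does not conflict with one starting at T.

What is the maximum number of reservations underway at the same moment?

2

Sort all start/end points and keep a running count:
Mon 08:00 start RM1 → 1
Mon 13:00 start RM2 → 2
Mon 14:00 end RM1 → 1
Mon 21:00 end RM2 → 0
Mon 22:00 start RM3 → 1
Tue 04:00 end RM3 → 0
Tue 16:00 start RM4 → 1
Tue 18:00 end RM4 → 0
Tue 18:00 start RM5 → 1
Tue 21:00 start RM6 → 2
Wed 00:00 end RM6 → 1
Wed 02:00 end RM5 → 0
Wed 05:00 start RM7 → 1
Wed 13:00 end RM7 → 0
Peak is 2, at Mon 13:00 (RM1, RM2).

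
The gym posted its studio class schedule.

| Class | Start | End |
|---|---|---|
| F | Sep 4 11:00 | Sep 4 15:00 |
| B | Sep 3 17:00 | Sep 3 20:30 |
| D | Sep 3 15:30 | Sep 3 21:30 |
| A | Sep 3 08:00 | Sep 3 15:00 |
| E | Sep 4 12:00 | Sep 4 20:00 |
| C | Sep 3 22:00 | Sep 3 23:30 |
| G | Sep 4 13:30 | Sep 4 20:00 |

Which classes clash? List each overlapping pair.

Sorted by start: A, D, B, C, F, E, G.
D starts after A ends, so A has no further overlaps.
B starts before D ends → D and B overlap.
C starts after D ends, so D has no further overlaps.
C starts after B ends, so B has no further overlaps.
F starts after C ends, so C has no further overlaps.
E starts before F ends → F and E overlap.
G starts before F ends → F and G overlap.
G starts before E ends → E and G overlap.

B & D, E & F, E & G, F & G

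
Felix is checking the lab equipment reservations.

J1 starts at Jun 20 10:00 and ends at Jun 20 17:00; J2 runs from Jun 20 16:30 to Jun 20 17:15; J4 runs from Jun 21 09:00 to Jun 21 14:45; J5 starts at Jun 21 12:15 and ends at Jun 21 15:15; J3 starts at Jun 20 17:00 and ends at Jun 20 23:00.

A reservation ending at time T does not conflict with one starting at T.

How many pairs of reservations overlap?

Two intervals overlap when each starts before the other ends.
Sorted by start: J1, J2, J3, J4, J5.
J2 starts before J1 ends → J1 and J2 overlap.
J3 starts exactly when J1 ends (back-to-back, no overlap), so J1 has no further overlaps.
J3 starts before J2 ends → J2 and J3 overlap.
J4 starts after J2 ends, so J2 has no further overlaps.
J4 starts after J3 ends, so J3 has no further overlaps.
J5 starts before J4 ends → J4 and J5 overlap.
Overlapping pairs: J1 & J2, J2 & J3, J4 & J5 — 3 in total.

3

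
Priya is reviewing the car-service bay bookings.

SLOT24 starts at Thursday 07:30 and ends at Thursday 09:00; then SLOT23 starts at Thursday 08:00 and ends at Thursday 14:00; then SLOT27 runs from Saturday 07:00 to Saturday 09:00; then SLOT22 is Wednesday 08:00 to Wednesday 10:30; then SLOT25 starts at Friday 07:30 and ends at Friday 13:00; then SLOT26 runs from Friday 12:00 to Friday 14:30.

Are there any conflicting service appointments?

Two intervals overlap when each starts before the other ends.
Sorted by start: SLOT22, SLOT24, SLOT23, SLOT25, SLOT26, SLOT27.
SLOT24 starts after SLOT22 ends, so SLOT22 has no further overlaps.
SLOT23 starts before SLOT24 ends → SLOT24 and SLOT23 overlap.
That's a conflict, so the schedule is not conflict-free.

Yes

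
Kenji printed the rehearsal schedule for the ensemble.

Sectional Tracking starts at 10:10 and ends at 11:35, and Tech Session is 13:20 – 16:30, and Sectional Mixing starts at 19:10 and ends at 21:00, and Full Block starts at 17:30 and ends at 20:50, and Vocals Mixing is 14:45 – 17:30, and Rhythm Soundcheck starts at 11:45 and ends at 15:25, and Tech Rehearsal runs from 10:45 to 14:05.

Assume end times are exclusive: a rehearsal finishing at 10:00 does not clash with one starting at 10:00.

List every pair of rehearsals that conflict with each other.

Full Block & Sectional Mixing, Rhythm Soundcheck & Tech Rehearsal, Rhythm Soundcheck & Tech Session, Rhythm Soundcheck & Vocals Mixing, Sectional Tracking & Tech Rehearsal, Tech Rehearsal & Tech Session, Tech Session & Vocals Mixing

Sorted by start: Sectional Tracking, Tech Rehearsal, Rhythm Soundcheck, Tech Session, Vocals Mixing, Full Block, Sectional Mixing.
Tech Rehearsal starts before Sectional Tracking ends → Sectional Tracking and Tech Rehearsal overlap.
Rhythm Soundcheck starts after Sectional Tracking ends, so nothing later overlaps Sectional Tracking either.
Rhythm Soundcheck starts before Tech Rehearsal ends → Tech Rehearsal and Rhythm Soundcheck overlap.
Tech Session starts before Tech Rehearsal ends → Tech Rehearsal and Tech Session overlap.
Vocals Mixing starts after Tech Rehearsal ends, so nothing later overlaps Tech Rehearsal either.
Tech Session starts before Rhythm Soundcheck ends → Rhythm Soundcheck and Tech Session overlap.
Vocals Mixing starts before Rhythm Soundcheck ends → Rhythm Soundcheck and Vocals Mixing overlap.
Full Block starts after Rhythm Soundcheck ends, so nothing later overlaps Rhythm Soundcheck either.
Vocals Mixing starts before Tech Session ends → Tech Session and Vocals Mixing overlap.
Full Block starts after Tech Session ends, so nothing later overlaps Tech Session either.
Full Block starts exactly when Vocals Mixing ends (back-to-back, no overlap), so nothing later overlaps Vocals Mixing either.
Sectional Mixing starts before Full Block ends → Full Block and Sectional Mixing overlap.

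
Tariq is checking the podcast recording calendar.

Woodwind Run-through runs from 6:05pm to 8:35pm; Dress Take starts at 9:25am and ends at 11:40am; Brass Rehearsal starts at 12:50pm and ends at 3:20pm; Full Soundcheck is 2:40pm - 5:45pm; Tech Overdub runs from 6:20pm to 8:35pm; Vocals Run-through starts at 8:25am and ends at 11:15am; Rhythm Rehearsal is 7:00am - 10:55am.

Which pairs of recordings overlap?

Brass Rehearsal & Full Soundcheck, Dress Take & Rhythm Rehearsal, Dress Take & Vocals Run-through, Rhythm Rehearsal & Vocals Run-through, Tech Overdub & Woodwind Run-through

Sorted by start: Rhythm Rehearsal, Vocals Run-through, Dress Take, Brass Rehearsal, Full Soundcheck, Woodwind Run-through, Tech Overdub.
Vocals Run-through starts before Rhythm Rehearsal ends → Rhythm Rehearsal and Vocals Run-through overlap.
Dress Take starts before Rhythm Rehearsal ends → Rhythm Rehearsal and Dress Take overlap.
Brass Rehearsal starts after Rhythm Rehearsal ends, so nothing later overlaps Rhythm Rehearsal either.
Dress Take starts before Vocals Run-through ends → Vocals Run-through and Dress Take overlap.
Brass Rehearsal starts after Vocals Run-through ends, so nothing later overlaps Vocals Run-through either.
Brass Rehearsal starts after Dress Take ends, so nothing later overlaps Dress Take either.
Full Soundcheck starts before Brass Rehearsal ends → Brass Rehearsal and Full Soundcheck overlap.
Woodwind Run-through starts after Brass Rehearsal ends, so nothing later overlaps Brass Rehearsal either.
Woodwind Run-through starts after Full Soundcheck ends, so nothing later overlaps Full Soundcheck either.
Tech Overdub starts before Woodwind Run-through ends → Woodwind Run-through and Tech Overdub overlap.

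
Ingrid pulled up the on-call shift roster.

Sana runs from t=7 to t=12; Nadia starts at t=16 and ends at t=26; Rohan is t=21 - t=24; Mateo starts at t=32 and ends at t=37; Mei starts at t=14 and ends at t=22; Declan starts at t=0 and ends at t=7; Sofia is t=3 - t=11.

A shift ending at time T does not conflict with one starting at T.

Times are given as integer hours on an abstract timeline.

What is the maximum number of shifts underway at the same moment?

Walk through starts and ends in time order (an end at T is processed before a start at T):
t=0 start Declan → 1
t=3 start Sofia → 2
t=7 end Declan → 1
t=7 start Sana → 2
t=11 end Sofia → 1
t=12 end Sana → 0
t=14 start Mei → 1
t=16 start Nadia → 2
t=21 start Rohan → 3
t=22 end Mei → 2
t=24 end Rohan → 1
t=26 end Nadia → 0
t=32 start Mateo → 1
t=37 end Mateo → 0
Peak is 3, at t=21 (Mei, Nadia, Rohan).

3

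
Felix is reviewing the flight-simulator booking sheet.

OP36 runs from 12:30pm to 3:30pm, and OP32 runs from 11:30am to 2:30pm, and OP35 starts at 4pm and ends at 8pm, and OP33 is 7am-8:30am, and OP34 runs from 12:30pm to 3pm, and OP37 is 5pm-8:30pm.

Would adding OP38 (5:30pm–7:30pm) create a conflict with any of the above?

OP33: ends 8:30am at or before OP38 starts 5:30pm → clear.
OP32: ends 2:30pm at or before OP38 starts 5:30pm → clear.
OP34: ends 3pm at or before OP38 starts 5:30pm → clear.
OP36: ends 3:30pm at or before OP38 starts 5:30pm → clear.
OP35: starts 4pm before OP38 ends 7:30pm, and ends 8pm after OP38 starts 5:30pm → overlap.
OP37: starts 5pm before OP38 ends 7:30pm, and ends 8:30pm after OP38 starts 5:30pm → overlap.
OP38 overlaps OP35, OP37.

Yes — it overlaps OP35, OP37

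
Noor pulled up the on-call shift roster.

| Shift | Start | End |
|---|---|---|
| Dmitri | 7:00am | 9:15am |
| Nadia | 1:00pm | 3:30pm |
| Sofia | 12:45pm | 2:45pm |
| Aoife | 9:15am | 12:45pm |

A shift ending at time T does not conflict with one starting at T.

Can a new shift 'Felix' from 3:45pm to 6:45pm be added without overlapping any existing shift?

Dmitri: ends 9:15am at or before Felix starts 3:45pm → clear.
Aoife: ends 12:45pm at or before Felix starts 3:45pm → clear.
Sofia: ends 2:45pm at or before Felix starts 3:45pm → clear.
Nadia: ends 3:30pm at or before Felix starts 3:45pm → clear.

Yes — the slot is free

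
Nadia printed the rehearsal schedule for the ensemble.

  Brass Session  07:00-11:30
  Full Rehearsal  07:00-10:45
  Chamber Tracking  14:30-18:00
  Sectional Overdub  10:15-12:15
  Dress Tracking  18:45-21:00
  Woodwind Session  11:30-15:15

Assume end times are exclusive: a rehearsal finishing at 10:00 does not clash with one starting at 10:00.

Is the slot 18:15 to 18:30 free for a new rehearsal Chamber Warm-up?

Brass Session: ends 11:30 at or before Chamber Warm-up starts 18:15 → clear.
Full Rehearsal: ends 10:45 at or before Chamber Warm-up starts 18:15 → clear.
Sectional Overdub: ends 12:15 at or before Chamber Warm-up starts 18:15 → clear.
Woodwind Session: ends 15:15 at or before Chamber Warm-up starts 18:15 → clear.
Chamber Tracking: ends 18:00 at or before Chamber Warm-up starts 18:15 → clear.
Dress Tracking: starts 18:45 at or after Chamber Warm-up ends 18:30 → clear.

Yes — the slot is free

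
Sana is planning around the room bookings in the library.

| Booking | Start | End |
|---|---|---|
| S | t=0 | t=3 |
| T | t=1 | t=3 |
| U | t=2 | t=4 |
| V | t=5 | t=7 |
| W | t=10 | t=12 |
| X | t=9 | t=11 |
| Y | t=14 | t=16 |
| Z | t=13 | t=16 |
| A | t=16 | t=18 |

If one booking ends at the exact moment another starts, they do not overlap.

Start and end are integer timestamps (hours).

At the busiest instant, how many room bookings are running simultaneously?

3

Sort all start/end points and keep a running count:
t=0 start S → 1
t=1 start T → 2
t=2 start U → 3
t=3 end S → 2
t=3 end T → 1
t=4 end U → 0
t=5 start V → 1
t=7 end V → 0
t=9 start X → 1
t=10 start W → 2
t=11 end X → 1
t=12 end W → 0
t=13 start Z → 1
t=14 start Y → 2
t=16 end Y → 1
t=16 end Z → 0
t=16 start A → 1
t=18 end A → 0
Peak is 3, at t=2 (S, T, U).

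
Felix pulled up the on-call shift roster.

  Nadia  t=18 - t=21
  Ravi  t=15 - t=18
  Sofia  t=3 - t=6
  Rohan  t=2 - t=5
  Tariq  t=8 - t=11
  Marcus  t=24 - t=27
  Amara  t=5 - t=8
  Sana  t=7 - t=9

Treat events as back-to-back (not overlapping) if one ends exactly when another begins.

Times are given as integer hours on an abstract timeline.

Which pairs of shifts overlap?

Amara & Sana, Amara & Sofia, Rohan & Sofia, Sana & Tariq

Sorted by start: Rohan, Sofia, Amara, Sana, Tariq, Ravi, Nadia, Marcus.
Sofia starts before Rohan ends → Rohan and Sofia overlap.
Amara starts exactly when Rohan ends (back-to-back, no overlap), so Rohan has no further overlaps.
Amara starts before Sofia ends → Sofia and Amara overlap.
Sana starts after Sofia ends, so Sofia has no further overlaps.
Sana starts before Amara ends → Amara and Sana overlap.
Tariq starts exactly when Amara ends (back-to-back, no overlap), so Amara has no further overlaps.
Tariq starts before Sana ends → Sana and Tariq overlap.
Ravi starts after Sana ends, so Sana has no further overlaps.
Ravi starts after Tariq ends, so Tariq has no further overlaps.
Nadia starts exactly when Ravi ends (back-to-back, no overlap), so Ravi has no further overlaps.
Marcus starts after Nadia ends.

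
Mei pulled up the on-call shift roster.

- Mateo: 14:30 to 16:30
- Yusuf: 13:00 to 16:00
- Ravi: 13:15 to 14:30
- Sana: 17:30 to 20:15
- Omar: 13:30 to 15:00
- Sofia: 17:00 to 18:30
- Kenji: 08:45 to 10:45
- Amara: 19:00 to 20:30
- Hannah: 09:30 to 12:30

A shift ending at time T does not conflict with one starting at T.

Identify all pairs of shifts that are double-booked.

Check each pair: they overlap iff neither finishes before the other starts.
Sorted by start: Kenji, Hannah, Yusuf, Ravi, Omar, Mateo, Sofia, Sana, Amara.
Hannah starts before Kenji ends → Kenji and Hannah overlap.
Yusuf starts after Kenji ends — done with Kenji.
Yusuf starts after Hannah ends — done with Hannah.
Ravi starts before Yusuf ends → Yusuf and Ravi overlap.
Omar starts before Yusuf ends → Yusuf and Omar overlap.
Mateo starts before Yusuf ends → Yusuf and Mateo overlap.
Sofia starts after Yusuf ends — done with Yusuf.
Omar starts before Ravi ends → Ravi and Omar overlap.
Mateo starts exactly when Ravi ends (back-to-back, no overlap) — done with Ravi.
Mateo starts before Omar ends → Omar and Mateo overlap.
Sofia starts after Omar ends — done with Omar.
Sofia starts after Mateo ends — done with Mateo.
Sana starts before Sofia ends → Sofia and Sana overlap.
Amara starts after Sofia ends.
Amara starts before Sana ends → Sana and Amara overlap.

Amara & Sana, Hannah & Kenji, Mateo & Omar, Mateo & Yusuf, Omar & Ravi, Omar & Yusuf, Ravi & Yusuf, Sana & Sofia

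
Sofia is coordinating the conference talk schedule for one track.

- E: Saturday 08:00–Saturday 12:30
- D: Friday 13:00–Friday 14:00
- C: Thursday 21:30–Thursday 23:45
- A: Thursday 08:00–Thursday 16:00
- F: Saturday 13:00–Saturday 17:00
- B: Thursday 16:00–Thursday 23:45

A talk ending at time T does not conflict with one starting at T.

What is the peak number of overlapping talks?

2

Sort all start/end points and keep a running count:
Thursday 08:00 start A → 1
Thursday 16:00 end A → 0
Thursday 16:00 start B → 1
Thursday 21:30 start C → 2
Thursday 23:45 end B → 1
Thursday 23:45 end C → 0
Friday 13:00 start D → 1
Friday 14:00 end D → 0
Saturday 08:00 start E → 1
Saturday 12:30 end E → 0
Saturday 13:00 start F → 1
Saturday 17:00 end F → 0
Peak is 2, at Thursday 21:30 (B, C).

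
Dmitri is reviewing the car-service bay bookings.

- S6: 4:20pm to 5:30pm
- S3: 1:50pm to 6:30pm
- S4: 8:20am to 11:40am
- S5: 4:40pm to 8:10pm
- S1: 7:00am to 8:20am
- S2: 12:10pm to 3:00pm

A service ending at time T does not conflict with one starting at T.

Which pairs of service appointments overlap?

S2 & S3, S3 & S5, S3 & S6, S5 & S6

Sorted by start: S1, S4, S2, S3, S6, S5.
S4 starts exactly when S1 ends (back-to-back, no overlap), so S1 has no further overlaps.
S2 starts after S4 ends, so S4 has no further overlaps.
S3 starts before S2 ends → S2 and S3 overlap.
S6 starts after S2 ends, so S2 has no further overlaps.
S6 starts before S3 ends → S3 and S6 overlap.
S5 starts before S3 ends → S3 and S5 overlap.
S5 starts before S6 ends → S6 and S5 overlap.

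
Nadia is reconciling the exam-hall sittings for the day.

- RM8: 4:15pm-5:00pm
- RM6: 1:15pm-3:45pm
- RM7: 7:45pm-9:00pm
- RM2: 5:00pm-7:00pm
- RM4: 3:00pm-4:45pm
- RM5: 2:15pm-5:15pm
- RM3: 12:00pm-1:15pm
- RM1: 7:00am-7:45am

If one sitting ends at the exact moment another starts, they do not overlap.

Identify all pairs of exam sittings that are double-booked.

RM2 & RM5, RM4 & RM5, RM4 & RM6, RM4 & RM8, RM5 & RM6, RM5 & RM8

Sorted by start: RM1, RM3, RM6, RM5, RM4, RM8, RM2, RM7.
RM3 starts after RM1 ends — done with RM1.
RM6 starts exactly when RM3 ends (back-to-back, no overlap) — done with RM3.
RM5 starts before RM6 ends → RM6 and RM5 overlap.
RM4 starts before RM6 ends → RM6 and RM4 overlap.
RM8 starts after RM6 ends — done with RM6.
RM4 starts before RM5 ends → RM5 and RM4 overlap.
RM8 starts before RM5 ends → RM5 and RM8 overlap.
RM2 starts before RM5 ends → RM5 and RM2 overlap.
RM7 starts after RM5 ends.
RM8 starts before RM4 ends → RM4 and RM8 overlap.
RM2 starts after RM4 ends — done with RM4.
RM2 starts exactly when RM8 ends (back-to-back, no overlap) — done with RM8.
RM7 starts after RM2 ends.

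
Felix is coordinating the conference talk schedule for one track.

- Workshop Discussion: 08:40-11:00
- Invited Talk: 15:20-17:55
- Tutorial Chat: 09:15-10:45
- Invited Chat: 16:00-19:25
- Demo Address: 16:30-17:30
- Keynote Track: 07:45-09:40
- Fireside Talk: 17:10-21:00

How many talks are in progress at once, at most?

Sort all start/end points and keep a running count:
07:45 start Keynote Track → 1
08:40 start Workshop Discussion → 2
09:15 start Tutorial Chat → 3
09:40 end Keynote Track → 2
10:45 end Tutorial Chat → 1
11:00 end Workshop Discussion → 0
15:20 start Invited Talk → 1
16:00 start Invited Chat → 2
16:30 start Demo Address → 3
17:10 start Fireside Talk → 4
17:30 end Demo Address → 3
17:55 end Invited Talk → 2
19:25 end Invited Chat → 1
21:00 end Fireside Talk → 0
Peak is 4, at 17:10 (Demo Address, Fireside Talk, Invited Chat, Invited Talk).

4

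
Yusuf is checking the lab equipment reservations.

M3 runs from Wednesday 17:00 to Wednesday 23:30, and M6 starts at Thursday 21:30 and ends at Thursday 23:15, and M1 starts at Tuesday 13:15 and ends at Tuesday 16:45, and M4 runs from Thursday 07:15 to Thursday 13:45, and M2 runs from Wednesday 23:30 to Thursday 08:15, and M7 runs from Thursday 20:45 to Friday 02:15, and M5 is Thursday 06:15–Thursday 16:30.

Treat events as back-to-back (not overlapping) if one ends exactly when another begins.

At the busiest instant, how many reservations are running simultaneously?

Walk through starts and ends in time order (an end at T is processed before a start at T):
Tuesday 13:15 start M1 → 1
Tuesday 16:45 end M1 → 0
Wednesday 17:00 start M3 → 1
Wednesday 23:30 end M3 → 0
Wednesday 23:30 start M2 → 1
Thursday 06:15 start M5 → 2
Thursday 07:15 start M4 → 3
Thursday 08:15 end M2 → 2
Thursday 13:45 end M4 → 1
Thursday 16:30 end M5 → 0
Thursday 20:45 start M7 → 1
Thursday 21:30 start M6 → 2
Thursday 23:15 end M6 → 1
Friday 02:15 end M7 → 0
Peak is 3, at Thursday 07:15 (M2, M4, M5).

3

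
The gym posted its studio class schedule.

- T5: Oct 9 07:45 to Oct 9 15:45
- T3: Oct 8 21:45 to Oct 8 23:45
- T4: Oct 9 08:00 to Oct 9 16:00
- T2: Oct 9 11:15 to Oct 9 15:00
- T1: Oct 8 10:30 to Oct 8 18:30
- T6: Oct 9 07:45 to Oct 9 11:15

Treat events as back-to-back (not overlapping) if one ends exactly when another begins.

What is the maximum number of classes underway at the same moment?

Sort all start/end points and keep a running count:
Oct 8 10:30 start T1 → 1
Oct 8 18:30 end T1 → 0
Oct 8 21:45 start T3 → 1
Oct 8 23:45 end T3 → 0
Oct 9 07:45 start T5 → 1
Oct 9 07:45 start T6 → 2
Oct 9 08:00 start T4 → 3
Oct 9 11:15 end T6 → 2
Oct 9 11:15 start T2 → 3
Oct 9 15:00 end T2 → 2
Oct 9 15:45 end T5 → 1
Oct 9 16:00 end T4 → 0
Peak is 3, at Oct 9 08:00 (T4, T5, T6).

3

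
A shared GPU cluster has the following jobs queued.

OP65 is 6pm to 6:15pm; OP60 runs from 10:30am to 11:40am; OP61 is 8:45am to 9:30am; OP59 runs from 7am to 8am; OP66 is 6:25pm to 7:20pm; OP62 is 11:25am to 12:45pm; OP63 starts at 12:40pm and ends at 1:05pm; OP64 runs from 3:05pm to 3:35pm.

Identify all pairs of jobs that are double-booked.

Two intervals overlap when each starts before the other ends.
Sorted by start: OP59, OP61, OP60, OP62, OP63, OP64, OP65, OP66.
OP61 starts after OP59 ends; OP59 is clear from here.
OP60 starts after OP61 ends; OP61 is clear from here.
OP62 starts before OP60 ends → OP60 and OP62 overlap.
OP63 starts after OP60 ends; OP60 is clear from here.
OP63 starts before OP62 ends → OP62 and OP63 overlap.
OP64 starts after OP62 ends; OP62 is clear from here.
OP64 starts after OP63 ends; OP63 is clear from here.
OP65 starts after OP64 ends; OP64 is clear from here.
OP66 starts after OP65 ends.

OP60 & OP62, OP62 & OP63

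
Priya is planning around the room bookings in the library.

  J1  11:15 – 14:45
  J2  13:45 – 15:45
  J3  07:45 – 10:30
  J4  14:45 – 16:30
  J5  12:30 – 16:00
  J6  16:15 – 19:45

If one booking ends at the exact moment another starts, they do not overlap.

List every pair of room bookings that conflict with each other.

J1 & J2, J1 & J5, J2 & J4, J2 & J5, J4 & J5, J4 & J6

Sorted by start: J3, J1, J5, J2, J4, J6.
J1 starts after J3 ends; J3 is clear from here.
J5 starts before J1 ends → J1 and J5 overlap.
J2 starts before J1 ends → J1 and J2 overlap.
J4 starts exactly when J1 ends (back-to-back, no overlap); J1 is clear from here.
J2 starts before J5 ends → J5 and J2 overlap.
J4 starts before J5 ends → J5 and J4 overlap.
J6 starts after J5 ends.
J4 starts before J2 ends → J2 and J4 overlap.
J6 starts after J2 ends.
J6 starts before J4 ends → J4 and J6 overlap.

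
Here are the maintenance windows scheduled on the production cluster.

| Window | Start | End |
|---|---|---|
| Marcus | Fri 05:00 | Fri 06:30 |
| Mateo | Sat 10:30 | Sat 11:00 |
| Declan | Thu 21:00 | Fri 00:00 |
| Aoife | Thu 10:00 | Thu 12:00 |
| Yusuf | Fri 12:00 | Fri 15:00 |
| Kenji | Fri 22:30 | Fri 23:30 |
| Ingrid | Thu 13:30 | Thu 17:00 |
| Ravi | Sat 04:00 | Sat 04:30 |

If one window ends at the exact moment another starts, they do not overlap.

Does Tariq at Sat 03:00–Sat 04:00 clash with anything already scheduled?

Aoife: ends Thu 12:00 at or before Tariq starts Sat 03:00 → clear.
Ingrid: ends Thu 17:00 at or before Tariq starts Sat 03:00 → clear.
Declan: ends Fri 00:00 at or before Tariq starts Sat 03:00 → clear.
Marcus: ends Fri 06:30 at or before Tariq starts Sat 03:00 → clear.
Yusuf: ends Fri 15:00 at or before Tariq starts Sat 03:00 → clear.
Kenji: ends Fri 23:30 at or before Tariq starts Sat 03:00 → clear.
Ravi: starts Sat 04:00 at or after Tariq ends Sat 04:00 → clear.
Mateo: starts Sat 10:30 at or after Tariq ends Sat 04:00 → clear.

No — it doesn't clash with anything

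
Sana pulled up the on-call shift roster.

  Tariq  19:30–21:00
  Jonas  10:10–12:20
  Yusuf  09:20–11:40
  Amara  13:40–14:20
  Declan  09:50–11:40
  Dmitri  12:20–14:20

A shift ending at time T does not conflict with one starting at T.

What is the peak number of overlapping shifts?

Sort all start/end points and keep a running count:
09:20 start Yusuf → 1
09:50 start Declan → 2
10:10 start Jonas → 3
11:40 end Declan → 2
11:40 end Yusuf → 1
12:20 end Jonas → 0
12:20 start Dmitri → 1
13:40 start Amara → 2
14:20 end Amara → 1
14:20 end Dmitri → 0
19:30 start Tariq → 1
21:00 end Tariq → 0
Peak is 3, at 10:10 (Declan, Jonas, Yusuf).

3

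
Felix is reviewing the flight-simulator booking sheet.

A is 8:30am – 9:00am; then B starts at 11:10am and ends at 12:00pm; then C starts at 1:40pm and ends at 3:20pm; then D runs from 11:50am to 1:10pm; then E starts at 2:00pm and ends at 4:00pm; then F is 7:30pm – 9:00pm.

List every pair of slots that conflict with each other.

B & D, C & E

Two intervals overlap when each starts before the other ends.
Sorted by start: A, B, D, C, E, F.
B starts after A ends, so A has no further overlaps.
D starts before B ends → B and D overlap.
C starts after B ends, so B has no further overlaps.
C starts after D ends, so D has no further overlaps.
E starts before C ends → C and E overlap.
F starts after C ends.
F starts after E ends.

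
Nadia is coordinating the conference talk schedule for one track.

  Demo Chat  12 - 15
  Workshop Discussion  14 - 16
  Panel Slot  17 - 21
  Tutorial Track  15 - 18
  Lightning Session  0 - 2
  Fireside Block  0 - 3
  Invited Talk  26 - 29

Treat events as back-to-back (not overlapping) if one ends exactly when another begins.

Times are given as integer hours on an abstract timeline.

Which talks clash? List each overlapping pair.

Demo Chat & Workshop Discussion, Fireside Block & Lightning Session, Panel Slot & Tutorial Track, Tutorial Track & Workshop Discussion

Two intervals overlap when each starts before the other ends.
Sorted by start: Lightning Session, Fireside Block, Demo Chat, Workshop Discussion, Tutorial Track, Panel Slot, Invited Talk.
Fireside Block starts before Lightning Session ends → Lightning Session and Fireside Block overlap.
Demo Chat starts after Lightning Session ends, so Lightning Session has no further overlaps.
Demo Chat starts after Fireside Block ends, so Fireside Block has no further overlaps.
Workshop Discussion starts before Demo Chat ends → Demo Chat and Workshop Discussion overlap.
Tutorial Track starts exactly when Demo Chat ends (back-to-back, no overlap), so Demo Chat has no further overlaps.
Tutorial Track starts before Workshop Discussion ends → Workshop Discussion and Tutorial Track overlap.
Panel Slot starts after Workshop Discussion ends, so Workshop Discussion has no further overlaps.
Panel Slot starts before Tutorial Track ends → Tutorial Track and Panel Slot overlap.
Invited Talk starts after Tutorial Track ends.
Invited Talk starts after Panel Slot ends.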